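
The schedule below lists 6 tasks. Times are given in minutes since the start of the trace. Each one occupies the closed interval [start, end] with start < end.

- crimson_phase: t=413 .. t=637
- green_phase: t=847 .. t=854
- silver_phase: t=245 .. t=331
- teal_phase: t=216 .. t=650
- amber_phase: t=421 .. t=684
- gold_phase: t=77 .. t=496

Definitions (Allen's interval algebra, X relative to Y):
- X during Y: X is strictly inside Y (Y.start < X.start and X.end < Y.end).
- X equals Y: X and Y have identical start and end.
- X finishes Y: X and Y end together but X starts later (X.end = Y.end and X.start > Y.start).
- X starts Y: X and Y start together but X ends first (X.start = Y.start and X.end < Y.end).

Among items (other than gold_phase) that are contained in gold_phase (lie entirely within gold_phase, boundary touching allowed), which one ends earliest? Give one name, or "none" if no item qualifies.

silver_phase

Target gold_phase = [t=77, t=496].
amber_phase [t=421, t=684] → overlapped-by → excluded.
crimson_phase [t=413, t=637] → overlapped-by → excluded.
green_phase [t=847, t=854] → after → excluded.
silver_phase [t=245, t=331] → during → candidate.
teal_phase [t=216, t=650] → overlapped-by → excluded.
Among candidates, earliest end is t=331 → silver_phase.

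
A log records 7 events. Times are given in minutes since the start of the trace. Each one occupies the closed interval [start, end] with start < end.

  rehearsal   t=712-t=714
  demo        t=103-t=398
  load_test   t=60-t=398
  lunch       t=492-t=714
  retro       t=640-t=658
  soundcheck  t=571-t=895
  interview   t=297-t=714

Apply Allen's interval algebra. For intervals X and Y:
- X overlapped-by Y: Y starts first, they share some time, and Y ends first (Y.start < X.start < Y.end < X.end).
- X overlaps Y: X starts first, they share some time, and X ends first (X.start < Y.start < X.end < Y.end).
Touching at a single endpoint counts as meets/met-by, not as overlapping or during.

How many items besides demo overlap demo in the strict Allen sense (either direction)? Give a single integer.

Target demo = [t=103, t=398].
interview [t=297, t=714] → overlapped-by → counts.
load_test [t=60, t=398] → finished-by → no.
lunch [t=492, t=714] → after → no.
rehearsal [t=712, t=714] → after → no.
retro [t=640, t=658] → after → no.
soundcheck [t=571, t=895] → after → no.
Total: 1.

1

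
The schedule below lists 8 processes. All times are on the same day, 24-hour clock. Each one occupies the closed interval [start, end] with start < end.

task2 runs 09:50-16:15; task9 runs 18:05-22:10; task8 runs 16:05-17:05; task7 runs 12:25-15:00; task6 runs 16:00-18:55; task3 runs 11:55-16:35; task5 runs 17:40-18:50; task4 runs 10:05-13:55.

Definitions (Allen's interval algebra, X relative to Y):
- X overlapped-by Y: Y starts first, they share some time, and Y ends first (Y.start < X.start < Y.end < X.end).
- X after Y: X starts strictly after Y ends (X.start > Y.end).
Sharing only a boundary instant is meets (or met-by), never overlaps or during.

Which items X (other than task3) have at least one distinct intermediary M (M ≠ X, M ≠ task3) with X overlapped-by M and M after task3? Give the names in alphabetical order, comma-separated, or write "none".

task9

Target task3 = [11:55, 16:35].
Intermediaries M with M after task3: task5, task9.
Via task5 — items with X overlapped-by task5: task9.
Via task9 — items with X overlapped-by task9: none.
Union: task9.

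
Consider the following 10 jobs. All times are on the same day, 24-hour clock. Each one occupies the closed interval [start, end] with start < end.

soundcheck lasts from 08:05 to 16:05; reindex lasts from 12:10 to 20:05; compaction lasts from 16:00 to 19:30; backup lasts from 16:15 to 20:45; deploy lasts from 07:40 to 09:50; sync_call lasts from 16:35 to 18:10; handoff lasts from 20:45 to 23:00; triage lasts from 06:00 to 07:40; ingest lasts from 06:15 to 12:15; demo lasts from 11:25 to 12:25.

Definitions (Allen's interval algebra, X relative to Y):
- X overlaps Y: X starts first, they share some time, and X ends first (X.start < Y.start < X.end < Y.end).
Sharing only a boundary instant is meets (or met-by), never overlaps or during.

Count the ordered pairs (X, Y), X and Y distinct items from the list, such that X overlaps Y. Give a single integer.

Checking all 90 ordered pairs for relation 'overlaps'; matching pairs in alphabetical order:
(compaction, backup): compaction overlaps backup ✓
(demo, reindex): demo overlaps reindex ✓
(deploy, soundcheck): deploy overlaps soundcheck ✓
(ingest, demo): ingest overlaps demo ✓
(ingest, reindex): ingest overlaps reindex ✓
(ingest, soundcheck): ingest overlaps soundcheck ✓
(reindex, backup): reindex overlaps backup ✓
(soundcheck, compaction): soundcheck overlaps compaction ✓
(soundcheck, reindex): soundcheck overlaps reindex ✓
(triage, ingest): triage overlaps ingest ✓
Count: 10.

10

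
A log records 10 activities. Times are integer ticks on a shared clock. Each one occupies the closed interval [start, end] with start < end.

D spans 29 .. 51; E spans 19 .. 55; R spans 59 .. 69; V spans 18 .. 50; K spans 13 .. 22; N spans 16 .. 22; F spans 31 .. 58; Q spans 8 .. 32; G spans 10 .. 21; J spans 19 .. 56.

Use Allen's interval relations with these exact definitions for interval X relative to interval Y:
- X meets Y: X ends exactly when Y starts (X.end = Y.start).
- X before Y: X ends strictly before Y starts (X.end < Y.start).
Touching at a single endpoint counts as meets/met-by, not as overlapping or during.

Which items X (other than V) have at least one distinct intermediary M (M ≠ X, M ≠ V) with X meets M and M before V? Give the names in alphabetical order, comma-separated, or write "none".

Target V = [18, 50].
Intermediaries M with M before V: none.
Union: none.

none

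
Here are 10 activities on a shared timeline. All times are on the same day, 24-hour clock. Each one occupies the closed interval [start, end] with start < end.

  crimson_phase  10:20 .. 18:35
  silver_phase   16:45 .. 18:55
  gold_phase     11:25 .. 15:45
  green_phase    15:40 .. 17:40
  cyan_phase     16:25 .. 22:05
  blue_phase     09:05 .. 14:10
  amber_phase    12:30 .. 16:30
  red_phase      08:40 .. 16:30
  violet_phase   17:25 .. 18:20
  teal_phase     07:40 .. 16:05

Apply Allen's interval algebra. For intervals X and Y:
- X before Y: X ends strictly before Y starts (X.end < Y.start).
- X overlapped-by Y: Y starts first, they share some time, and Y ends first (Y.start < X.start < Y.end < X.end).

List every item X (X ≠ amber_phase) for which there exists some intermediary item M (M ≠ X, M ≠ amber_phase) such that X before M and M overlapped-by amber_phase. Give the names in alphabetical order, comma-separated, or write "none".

blue_phase, gold_phase, teal_phase

Target amber_phase = [12:30, 16:30].
Intermediaries M with M overlapped-by amber_phase: cyan_phase, green_phase.
Via cyan_phase — items with X before cyan_phase: blue_phase, gold_phase, teal_phase.
Via green_phase — items with X before green_phase: blue_phase.
Union: blue_phase, gold_phase, teal_phase.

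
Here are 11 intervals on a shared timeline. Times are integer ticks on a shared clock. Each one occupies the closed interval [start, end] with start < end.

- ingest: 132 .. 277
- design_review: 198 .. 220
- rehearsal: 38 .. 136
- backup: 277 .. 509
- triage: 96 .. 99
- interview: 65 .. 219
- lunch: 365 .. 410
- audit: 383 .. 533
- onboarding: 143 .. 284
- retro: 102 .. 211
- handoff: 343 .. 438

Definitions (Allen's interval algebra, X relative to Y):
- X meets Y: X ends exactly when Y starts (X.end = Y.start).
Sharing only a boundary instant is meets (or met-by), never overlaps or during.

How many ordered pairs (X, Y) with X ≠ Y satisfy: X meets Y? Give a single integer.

Checking all 110 ordered pairs for relation 'meets'; matching pairs in alphabetical order:
(ingest, backup): ingest meets backup ✓
Count: 1.

1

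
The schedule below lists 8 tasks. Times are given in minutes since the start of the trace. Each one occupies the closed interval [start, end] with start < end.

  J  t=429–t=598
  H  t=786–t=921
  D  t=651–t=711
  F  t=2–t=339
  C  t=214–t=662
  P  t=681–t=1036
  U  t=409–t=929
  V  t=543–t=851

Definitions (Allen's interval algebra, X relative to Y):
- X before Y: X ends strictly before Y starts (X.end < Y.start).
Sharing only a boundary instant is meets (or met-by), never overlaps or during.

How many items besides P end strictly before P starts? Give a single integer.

Target P = [t=681, t=1036].
C [t=214, t=662] → before → counts.
D [t=651, t=711] → overlaps → no.
F [t=2, t=339] → before → counts.
H [t=786, t=921] → during → no.
J [t=429, t=598] → before → counts.
U [t=409, t=929] → overlaps → no.
V [t=543, t=851] → overlaps → no.
Total: 3.

3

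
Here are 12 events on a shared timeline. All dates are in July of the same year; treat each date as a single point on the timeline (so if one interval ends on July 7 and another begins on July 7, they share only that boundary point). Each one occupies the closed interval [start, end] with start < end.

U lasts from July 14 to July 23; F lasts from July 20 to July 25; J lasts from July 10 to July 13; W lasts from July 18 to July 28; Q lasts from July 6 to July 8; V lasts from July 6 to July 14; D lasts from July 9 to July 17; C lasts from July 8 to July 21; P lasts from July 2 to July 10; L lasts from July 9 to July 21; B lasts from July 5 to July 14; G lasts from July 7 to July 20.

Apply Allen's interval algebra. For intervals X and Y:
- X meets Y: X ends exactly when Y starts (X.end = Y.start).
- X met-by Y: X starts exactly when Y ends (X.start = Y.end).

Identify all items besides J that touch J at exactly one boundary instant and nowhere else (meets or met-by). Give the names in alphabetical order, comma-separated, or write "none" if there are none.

P

Target J = [July 10, July 13].
B [July 5, July 14] → contains → no.
C [July 8, July 21] → contains → no.
D [July 9, July 17] → contains → no.
F [July 20, July 25] → after → no.
G [July 7, July 20] → contains → no.
L [July 9, July 21] → contains → no.
P [July 2, July 10] → meets → yes.
Q [July 6, July 8] → before → no.
U [July 14, July 23] → after → no.
V [July 6, July 14] → contains → no.
W [July 18, July 28] → after → no.
Result: P.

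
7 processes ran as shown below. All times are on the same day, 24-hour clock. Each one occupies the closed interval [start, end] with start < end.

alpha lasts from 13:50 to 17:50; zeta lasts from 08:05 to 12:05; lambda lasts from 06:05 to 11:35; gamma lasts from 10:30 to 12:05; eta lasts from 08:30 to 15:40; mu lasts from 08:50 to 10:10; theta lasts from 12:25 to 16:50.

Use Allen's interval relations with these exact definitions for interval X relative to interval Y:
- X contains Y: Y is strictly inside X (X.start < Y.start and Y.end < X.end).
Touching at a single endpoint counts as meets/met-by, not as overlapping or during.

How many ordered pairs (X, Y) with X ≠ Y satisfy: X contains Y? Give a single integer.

Checking all 42 ordered pairs for relation 'contains'; matching pairs in alphabetical order:
(eta, gamma): eta contains gamma ✓
(eta, mu): eta contains mu ✓
(lambda, mu): lambda contains mu ✓
(zeta, mu): zeta contains mu ✓
Count: 4.

4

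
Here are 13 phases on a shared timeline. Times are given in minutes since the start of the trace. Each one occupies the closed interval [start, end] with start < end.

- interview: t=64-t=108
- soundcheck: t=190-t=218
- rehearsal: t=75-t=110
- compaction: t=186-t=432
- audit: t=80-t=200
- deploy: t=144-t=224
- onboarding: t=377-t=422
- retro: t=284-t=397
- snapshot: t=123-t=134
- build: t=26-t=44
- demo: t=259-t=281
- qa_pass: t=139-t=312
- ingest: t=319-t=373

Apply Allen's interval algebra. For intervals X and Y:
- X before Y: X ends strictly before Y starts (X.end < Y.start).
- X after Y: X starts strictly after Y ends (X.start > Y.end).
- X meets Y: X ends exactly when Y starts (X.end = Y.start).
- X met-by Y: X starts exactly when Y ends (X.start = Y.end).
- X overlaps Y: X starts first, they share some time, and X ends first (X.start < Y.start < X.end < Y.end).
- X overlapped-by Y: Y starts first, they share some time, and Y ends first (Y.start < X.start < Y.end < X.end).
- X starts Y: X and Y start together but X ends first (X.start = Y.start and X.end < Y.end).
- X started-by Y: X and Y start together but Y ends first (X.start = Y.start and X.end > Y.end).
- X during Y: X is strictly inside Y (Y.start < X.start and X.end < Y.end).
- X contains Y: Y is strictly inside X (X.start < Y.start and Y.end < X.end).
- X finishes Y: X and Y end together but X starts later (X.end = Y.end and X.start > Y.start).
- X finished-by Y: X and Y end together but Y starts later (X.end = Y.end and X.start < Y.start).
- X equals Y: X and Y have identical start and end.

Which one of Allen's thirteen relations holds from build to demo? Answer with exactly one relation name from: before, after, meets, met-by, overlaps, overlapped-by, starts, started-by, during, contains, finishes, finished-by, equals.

before

build = [t=26, t=44]; demo = [t=259, t=281].
Compare endpoints: build.start < demo.start, build.start < demo.end, build.end < demo.start, build.end < demo.end.
That pattern is 'before'.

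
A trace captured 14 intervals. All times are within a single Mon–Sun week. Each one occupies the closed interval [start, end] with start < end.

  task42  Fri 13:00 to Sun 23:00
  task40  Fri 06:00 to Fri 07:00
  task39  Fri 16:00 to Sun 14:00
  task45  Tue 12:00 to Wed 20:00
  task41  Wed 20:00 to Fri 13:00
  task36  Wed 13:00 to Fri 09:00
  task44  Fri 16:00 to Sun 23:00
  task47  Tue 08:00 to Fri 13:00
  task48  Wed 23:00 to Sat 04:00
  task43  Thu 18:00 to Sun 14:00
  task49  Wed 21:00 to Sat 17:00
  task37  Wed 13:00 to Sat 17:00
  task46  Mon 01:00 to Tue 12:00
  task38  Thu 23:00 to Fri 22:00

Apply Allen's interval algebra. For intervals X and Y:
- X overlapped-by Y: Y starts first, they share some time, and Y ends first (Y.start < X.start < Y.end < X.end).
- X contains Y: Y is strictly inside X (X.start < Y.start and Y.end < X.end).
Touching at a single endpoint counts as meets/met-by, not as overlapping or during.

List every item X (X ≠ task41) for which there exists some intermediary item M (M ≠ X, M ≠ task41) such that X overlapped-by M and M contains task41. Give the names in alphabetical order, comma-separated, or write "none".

Target task41 = [Wed 20:00, Fri 13:00].
Intermediaries M with M contains task41: task37.
Via task37 — items with X overlapped-by task37: task39, task42, task43, task44.
Union: task39, task42, task43, task44.

task39, task42, task43, task44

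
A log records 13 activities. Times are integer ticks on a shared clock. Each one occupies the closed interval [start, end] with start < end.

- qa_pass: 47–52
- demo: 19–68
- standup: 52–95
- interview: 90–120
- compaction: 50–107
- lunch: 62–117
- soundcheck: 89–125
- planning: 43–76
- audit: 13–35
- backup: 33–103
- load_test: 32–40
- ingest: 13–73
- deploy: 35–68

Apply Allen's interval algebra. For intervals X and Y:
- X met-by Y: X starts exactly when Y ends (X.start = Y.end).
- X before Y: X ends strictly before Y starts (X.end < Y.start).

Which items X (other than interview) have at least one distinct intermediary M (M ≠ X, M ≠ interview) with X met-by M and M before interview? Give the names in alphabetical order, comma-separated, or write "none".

deploy, standup

Target interview = [90, 120].
Intermediaries M with M before interview: audit, demo, deploy, ingest, load_test, planning, qa_pass.
Via audit — items with X met-by audit: deploy.
Via demo — items with X met-by demo: none.
Via deploy — items with X met-by deploy: none.
Via ingest — items with X met-by ingest: none.
Via load_test — items with X met-by load_test: none.
Via planning — items with X met-by planning: none.
Via qa_pass — items with X met-by qa_pass: standup.
Union: deploy, standup.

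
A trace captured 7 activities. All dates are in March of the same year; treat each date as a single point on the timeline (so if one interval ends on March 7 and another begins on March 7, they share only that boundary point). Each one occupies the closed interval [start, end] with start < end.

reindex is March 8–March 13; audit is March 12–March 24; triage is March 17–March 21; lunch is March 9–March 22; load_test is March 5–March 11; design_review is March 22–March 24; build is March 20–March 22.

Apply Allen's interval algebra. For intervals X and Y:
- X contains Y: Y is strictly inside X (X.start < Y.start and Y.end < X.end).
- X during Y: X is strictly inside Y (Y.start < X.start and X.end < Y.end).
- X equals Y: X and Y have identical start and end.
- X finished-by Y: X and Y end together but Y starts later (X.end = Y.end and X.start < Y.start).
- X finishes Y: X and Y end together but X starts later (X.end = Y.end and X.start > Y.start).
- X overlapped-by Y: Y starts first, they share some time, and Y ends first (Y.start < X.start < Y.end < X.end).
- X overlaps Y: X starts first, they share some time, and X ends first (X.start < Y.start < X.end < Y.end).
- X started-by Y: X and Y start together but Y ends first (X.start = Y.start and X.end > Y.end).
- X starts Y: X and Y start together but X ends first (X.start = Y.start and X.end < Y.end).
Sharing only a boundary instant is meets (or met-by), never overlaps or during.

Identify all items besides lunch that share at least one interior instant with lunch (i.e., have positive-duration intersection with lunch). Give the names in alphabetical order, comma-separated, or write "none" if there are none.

audit, build, load_test, reindex, triage

Target lunch = [March 9, March 22].
audit [March 12, March 24] → overlapped-by → yes.
build [March 20, March 22] → finishes → yes.
design_review [March 22, March 24] → met-by → no.
load_test [March 5, March 11] → overlaps → yes.
reindex [March 8, March 13] → overlaps → yes.
triage [March 17, March 21] → during → yes.
Result: audit, build, load_test, reindex, triage.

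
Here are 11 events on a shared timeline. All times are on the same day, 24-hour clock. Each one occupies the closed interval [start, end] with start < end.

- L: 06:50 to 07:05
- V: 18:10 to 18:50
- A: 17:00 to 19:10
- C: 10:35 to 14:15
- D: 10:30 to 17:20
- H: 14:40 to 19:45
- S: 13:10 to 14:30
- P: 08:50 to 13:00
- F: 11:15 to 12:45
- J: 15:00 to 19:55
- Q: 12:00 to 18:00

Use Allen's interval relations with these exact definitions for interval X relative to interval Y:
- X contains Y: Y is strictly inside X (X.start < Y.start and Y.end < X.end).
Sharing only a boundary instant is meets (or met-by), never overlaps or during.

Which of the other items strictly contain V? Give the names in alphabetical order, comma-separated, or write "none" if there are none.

A, H, J

Target V = [18:10, 18:50].
A [17:00, 19:10] → contains → yes.
C [10:35, 14:15] → before → no.
D [10:30, 17:20] → before → no.
F [11:15, 12:45] → before → no.
H [14:40, 19:45] → contains → yes.
J [15:00, 19:55] → contains → yes.
L [06:50, 07:05] → before → no.
P [08:50, 13:00] → before → no.
Q [12:00, 18:00] → before → no.
S [13:10, 14:30] → before → no.
Result: A, H, J.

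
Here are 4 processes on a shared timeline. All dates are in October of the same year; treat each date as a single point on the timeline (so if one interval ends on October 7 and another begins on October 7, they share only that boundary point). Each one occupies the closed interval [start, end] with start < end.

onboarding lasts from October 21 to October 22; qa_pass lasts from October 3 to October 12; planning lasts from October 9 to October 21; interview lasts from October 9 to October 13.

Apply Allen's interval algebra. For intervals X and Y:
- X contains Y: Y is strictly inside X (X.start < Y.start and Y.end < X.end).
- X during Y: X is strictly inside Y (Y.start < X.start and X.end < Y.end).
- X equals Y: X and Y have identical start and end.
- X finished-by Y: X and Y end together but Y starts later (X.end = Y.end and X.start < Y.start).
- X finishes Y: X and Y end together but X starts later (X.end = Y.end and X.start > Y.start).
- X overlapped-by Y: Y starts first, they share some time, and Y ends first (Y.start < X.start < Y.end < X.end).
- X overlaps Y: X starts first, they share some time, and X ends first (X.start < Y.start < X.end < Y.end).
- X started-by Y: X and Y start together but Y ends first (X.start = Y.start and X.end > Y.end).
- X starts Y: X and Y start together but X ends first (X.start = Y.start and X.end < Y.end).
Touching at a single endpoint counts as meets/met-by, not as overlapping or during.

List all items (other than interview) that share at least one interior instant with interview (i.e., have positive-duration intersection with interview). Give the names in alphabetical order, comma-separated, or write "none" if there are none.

planning, qa_pass

Target interview = [October 9, October 13].
onboarding [October 21, October 22] → after → no.
planning [October 9, October 21] → started-by → yes.
qa_pass [October 3, October 12] → overlaps → yes.
Result: planning, qa_pass.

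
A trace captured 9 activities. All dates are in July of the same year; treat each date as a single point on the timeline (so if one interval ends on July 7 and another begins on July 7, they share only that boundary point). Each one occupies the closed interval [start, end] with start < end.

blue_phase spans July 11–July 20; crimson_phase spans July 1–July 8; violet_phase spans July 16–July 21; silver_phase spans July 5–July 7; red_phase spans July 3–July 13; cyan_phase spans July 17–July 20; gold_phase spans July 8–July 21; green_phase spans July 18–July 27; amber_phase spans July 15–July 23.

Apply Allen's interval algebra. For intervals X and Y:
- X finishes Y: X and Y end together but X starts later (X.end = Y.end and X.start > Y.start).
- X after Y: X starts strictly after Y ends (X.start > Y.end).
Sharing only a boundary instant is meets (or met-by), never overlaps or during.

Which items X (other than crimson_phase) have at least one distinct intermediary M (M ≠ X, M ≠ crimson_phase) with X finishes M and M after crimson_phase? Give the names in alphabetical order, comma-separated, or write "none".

Target crimson_phase = [July 1, July 8].
Intermediaries M with M after crimson_phase: amber_phase, blue_phase, cyan_phase, green_phase, violet_phase.
Via amber_phase — items with X finishes amber_phase: none.
Via blue_phase — items with X finishes blue_phase: cyan_phase.
Via cyan_phase — items with X finishes cyan_phase: none.
Via green_phase — items with X finishes green_phase: none.
Via violet_phase — items with X finishes violet_phase: none.
Union: cyan_phase.

cyan_phase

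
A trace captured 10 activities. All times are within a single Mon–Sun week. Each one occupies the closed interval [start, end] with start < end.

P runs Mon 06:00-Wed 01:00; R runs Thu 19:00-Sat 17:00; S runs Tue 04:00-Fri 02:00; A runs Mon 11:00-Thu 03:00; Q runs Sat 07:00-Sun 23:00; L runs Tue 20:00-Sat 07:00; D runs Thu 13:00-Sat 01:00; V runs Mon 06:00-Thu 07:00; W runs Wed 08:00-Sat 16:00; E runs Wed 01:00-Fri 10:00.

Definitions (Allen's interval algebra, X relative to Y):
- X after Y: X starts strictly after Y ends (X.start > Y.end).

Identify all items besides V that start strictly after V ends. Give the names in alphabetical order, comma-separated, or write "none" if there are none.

Target V = [Mon 06:00, Thu 07:00].
A [Mon 11:00, Thu 03:00] → during → no.
D [Thu 13:00, Sat 01:00] → after → yes.
E [Wed 01:00, Fri 10:00] → overlapped-by → no.
L [Tue 20:00, Sat 07:00] → overlapped-by → no.
P [Mon 06:00, Wed 01:00] → starts → no.
Q [Sat 07:00, Sun 23:00] → after → yes.
R [Thu 19:00, Sat 17:00] → after → yes.
S [Tue 04:00, Fri 02:00] → overlapped-by → no.
W [Wed 08:00, Sat 16:00] → overlapped-by → no.
Result: D, Q, R.

D, Q, R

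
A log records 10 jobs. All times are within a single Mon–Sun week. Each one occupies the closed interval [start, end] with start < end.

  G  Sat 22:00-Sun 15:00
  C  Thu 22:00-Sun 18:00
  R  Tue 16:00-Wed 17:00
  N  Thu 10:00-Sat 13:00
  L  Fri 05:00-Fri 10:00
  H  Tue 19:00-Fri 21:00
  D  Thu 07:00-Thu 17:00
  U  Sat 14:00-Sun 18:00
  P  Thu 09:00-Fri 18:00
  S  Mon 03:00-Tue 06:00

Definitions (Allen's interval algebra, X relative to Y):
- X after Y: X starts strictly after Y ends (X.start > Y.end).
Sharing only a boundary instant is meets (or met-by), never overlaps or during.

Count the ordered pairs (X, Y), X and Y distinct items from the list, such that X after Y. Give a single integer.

28

Checking all 90 ordered pairs for relation 'after'; matching pairs in alphabetical order:
(C, D): C after D ✓
(C, R): C after R ✓
(C, S): C after S ✓
(D, R): D after R ✓
(D, S): D after S ✓
(G, D): G after D ✓
(G, H): G after H ✓
(G, L): G after L ✓
(G, N): G after N ✓
(G, P): G after P ✓
(G, R): G after R ✓
(G, S): G after S ✓
(H, S): H after S ✓
(L, D): L after D ✓
(L, R): L after R ✓
(L, S): L after S ✓
(N, R): N after R ✓
(N, S): N after S ✓
(P, R): P after R ✓
(P, S): P after S ✓
(R, S): R after S ✓
(U, D): U after D ✓
(U, H): U after H ✓
(U, L): U after L ✓
... plus 4 further pairs not listed.
Count: 28.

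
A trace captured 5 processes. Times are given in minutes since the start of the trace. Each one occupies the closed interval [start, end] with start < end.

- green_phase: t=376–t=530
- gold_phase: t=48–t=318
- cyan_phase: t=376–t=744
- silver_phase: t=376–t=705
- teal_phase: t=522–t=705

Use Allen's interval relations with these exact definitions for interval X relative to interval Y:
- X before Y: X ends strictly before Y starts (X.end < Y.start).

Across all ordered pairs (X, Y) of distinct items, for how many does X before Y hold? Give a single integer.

Checking all 20 ordered pairs for relation 'before'; matching pairs in alphabetical order:
(gold_phase, cyan_phase): gold_phase before cyan_phase ✓
(gold_phase, green_phase): gold_phase before green_phase ✓
(gold_phase, silver_phase): gold_phase before silver_phase ✓
(gold_phase, teal_phase): gold_phase before teal_phase ✓
Count: 4.

4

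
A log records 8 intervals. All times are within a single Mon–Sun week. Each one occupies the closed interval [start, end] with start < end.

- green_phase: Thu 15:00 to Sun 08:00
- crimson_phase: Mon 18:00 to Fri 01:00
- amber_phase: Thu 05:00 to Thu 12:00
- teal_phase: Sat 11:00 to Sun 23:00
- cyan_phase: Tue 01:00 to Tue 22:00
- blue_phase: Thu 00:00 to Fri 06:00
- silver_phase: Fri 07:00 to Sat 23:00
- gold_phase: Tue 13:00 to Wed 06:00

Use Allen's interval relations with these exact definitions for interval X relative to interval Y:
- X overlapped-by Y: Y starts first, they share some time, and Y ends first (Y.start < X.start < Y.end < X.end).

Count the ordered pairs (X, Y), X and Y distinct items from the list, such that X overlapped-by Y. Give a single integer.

6

Checking all 56 ordered pairs for relation 'overlapped-by'; matching pairs in alphabetical order:
(blue_phase, crimson_phase): blue_phase overlapped-by crimson_phase ✓
(gold_phase, cyan_phase): gold_phase overlapped-by cyan_phase ✓
(green_phase, blue_phase): green_phase overlapped-by blue_phase ✓
(green_phase, crimson_phase): green_phase overlapped-by crimson_phase ✓
(teal_phase, green_phase): teal_phase overlapped-by green_phase ✓
(teal_phase, silver_phase): teal_phase overlapped-by silver_phase ✓
Count: 6.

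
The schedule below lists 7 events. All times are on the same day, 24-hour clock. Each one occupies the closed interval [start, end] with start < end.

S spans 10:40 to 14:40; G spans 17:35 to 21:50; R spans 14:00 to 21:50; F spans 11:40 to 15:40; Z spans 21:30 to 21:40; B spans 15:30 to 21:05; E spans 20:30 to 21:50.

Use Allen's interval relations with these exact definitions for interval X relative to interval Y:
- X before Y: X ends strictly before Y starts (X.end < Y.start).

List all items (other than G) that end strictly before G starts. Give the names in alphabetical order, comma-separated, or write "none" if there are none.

F, S

Target G = [17:35, 21:50].
B [15:30, 21:05] → overlaps → no.
E [20:30, 21:50] → finishes → no.
F [11:40, 15:40] → before → yes.
R [14:00, 21:50] → finished-by → no.
S [10:40, 14:40] → before → yes.
Z [21:30, 21:40] → during → no.
Result: F, S.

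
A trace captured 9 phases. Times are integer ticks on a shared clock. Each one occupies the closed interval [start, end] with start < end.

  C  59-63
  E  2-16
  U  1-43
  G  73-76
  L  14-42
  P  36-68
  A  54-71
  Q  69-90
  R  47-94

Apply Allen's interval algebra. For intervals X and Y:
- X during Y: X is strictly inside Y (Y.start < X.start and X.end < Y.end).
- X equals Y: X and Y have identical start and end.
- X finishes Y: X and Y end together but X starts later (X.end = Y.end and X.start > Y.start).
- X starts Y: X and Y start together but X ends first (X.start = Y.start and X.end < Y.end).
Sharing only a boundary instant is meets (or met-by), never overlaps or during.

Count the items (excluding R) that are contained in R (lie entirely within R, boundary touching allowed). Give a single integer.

Target R = [47, 94].
A [54, 71] → during → counts.
C [59, 63] → during → counts.
E [2, 16] → before → no.
G [73, 76] → during → counts.
L [14, 42] → before → no.
P [36, 68] → overlaps → no.
Q [69, 90] → during → counts.
U [1, 43] → before → no.
Total: 4.

4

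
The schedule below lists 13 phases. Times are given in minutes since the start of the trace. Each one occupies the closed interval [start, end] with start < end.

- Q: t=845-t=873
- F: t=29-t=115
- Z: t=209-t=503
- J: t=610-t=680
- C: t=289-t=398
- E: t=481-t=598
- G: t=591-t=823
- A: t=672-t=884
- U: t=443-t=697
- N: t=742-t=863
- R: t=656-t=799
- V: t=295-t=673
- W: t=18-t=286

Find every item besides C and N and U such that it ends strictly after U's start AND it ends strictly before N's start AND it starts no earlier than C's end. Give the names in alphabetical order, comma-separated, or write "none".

E, J

Conditions: its end is strictly after U's start (X.end > t=443) AND its end is strictly before N's start (X.end < t=742) AND its start is no earlier than C's end (X.start >= t=398).
A: end t=884 > t=443? ✓; end t=884 < t=742? ✗; start t=672 >= t=398? ✓ → no.
E: end t=598 > t=443? ✓; end t=598 < t=742? ✓; start t=481 >= t=398? ✓ → yes.
F: end t=115 > t=443? ✗; end t=115 < t=742? ✓; start t=29 >= t=398? ✗ → no.
G: end t=823 > t=443? ✓; end t=823 < t=742? ✗; start t=591 >= t=398? ✓ → no.
J: end t=680 > t=443? ✓; end t=680 < t=742? ✓; start t=610 >= t=398? ✓ → yes.
Q: end t=873 > t=443? ✓; end t=873 < t=742? ✗; start t=845 >= t=398? ✓ → no.
R: end t=799 > t=443? ✓; end t=799 < t=742? ✗; start t=656 >= t=398? ✓ → no.
V: end t=673 > t=443? ✓; end t=673 < t=742? ✓; start t=295 >= t=398? ✗ → no.
W: end t=286 > t=443? ✗; end t=286 < t=742? ✓; start t=18 >= t=398? ✗ → no.
Z: end t=503 > t=443? ✓; end t=503 < t=742? ✓; start t=209 >= t=398? ✗ → no.
Result: E, J.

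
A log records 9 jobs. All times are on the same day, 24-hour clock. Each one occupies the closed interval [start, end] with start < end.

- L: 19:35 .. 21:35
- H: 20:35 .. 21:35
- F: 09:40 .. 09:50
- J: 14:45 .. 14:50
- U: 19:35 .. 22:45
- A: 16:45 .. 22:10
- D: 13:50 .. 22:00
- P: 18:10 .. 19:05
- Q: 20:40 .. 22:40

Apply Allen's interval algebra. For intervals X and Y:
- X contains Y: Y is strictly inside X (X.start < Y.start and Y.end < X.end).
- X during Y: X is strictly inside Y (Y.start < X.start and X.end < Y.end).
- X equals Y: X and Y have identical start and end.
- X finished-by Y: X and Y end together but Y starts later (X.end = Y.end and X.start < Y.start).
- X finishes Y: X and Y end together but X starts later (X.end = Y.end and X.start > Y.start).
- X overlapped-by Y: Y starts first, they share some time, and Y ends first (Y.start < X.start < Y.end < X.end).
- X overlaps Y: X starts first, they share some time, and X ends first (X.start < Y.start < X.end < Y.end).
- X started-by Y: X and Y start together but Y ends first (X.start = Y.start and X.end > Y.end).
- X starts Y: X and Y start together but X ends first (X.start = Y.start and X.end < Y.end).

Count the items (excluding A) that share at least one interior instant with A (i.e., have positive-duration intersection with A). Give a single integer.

6

Target A = [16:45, 22:10].
D [13:50, 22:00] → overlaps → counts.
F [09:40, 09:50] → before → no.
H [20:35, 21:35] → during → counts.
J [14:45, 14:50] → before → no.
L [19:35, 21:35] → during → counts.
P [18:10, 19:05] → during → counts.
Q [20:40, 22:40] → overlapped-by → counts.
U [19:35, 22:45] → overlapped-by → counts.
Total: 6.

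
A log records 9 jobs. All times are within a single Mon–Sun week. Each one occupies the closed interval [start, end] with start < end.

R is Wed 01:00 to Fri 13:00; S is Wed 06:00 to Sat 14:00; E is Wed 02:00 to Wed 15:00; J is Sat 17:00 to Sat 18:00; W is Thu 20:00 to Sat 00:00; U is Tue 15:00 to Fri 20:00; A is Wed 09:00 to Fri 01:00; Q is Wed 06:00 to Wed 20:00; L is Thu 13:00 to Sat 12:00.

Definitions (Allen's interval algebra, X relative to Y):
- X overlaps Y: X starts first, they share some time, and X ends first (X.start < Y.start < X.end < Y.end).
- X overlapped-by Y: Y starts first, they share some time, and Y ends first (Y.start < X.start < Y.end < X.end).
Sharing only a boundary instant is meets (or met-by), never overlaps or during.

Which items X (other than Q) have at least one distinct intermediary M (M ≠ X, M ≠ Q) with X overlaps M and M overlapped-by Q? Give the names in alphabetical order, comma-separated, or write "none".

E

Target Q = [Wed 06:00, Wed 20:00].
Intermediaries M with M overlapped-by Q: A.
Via A — items with X overlaps A: E.
Union: E.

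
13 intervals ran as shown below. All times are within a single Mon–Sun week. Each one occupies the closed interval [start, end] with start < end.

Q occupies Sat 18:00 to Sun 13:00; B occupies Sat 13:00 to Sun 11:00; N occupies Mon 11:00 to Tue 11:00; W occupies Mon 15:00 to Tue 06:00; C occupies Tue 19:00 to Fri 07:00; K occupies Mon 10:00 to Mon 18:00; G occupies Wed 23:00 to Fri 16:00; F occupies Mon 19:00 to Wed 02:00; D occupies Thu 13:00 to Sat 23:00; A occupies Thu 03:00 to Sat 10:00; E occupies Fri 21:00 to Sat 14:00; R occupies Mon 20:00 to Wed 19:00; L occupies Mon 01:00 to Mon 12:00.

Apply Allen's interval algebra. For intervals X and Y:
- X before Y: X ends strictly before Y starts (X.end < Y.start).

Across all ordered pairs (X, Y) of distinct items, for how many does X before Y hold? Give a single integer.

Checking all 156 ordered pairs for relation 'before'; matching pairs in alphabetical order:
(A, B): A before B ✓
(A, Q): A before Q ✓
(C, B): C before B ✓
(C, E): C before E ✓
(C, Q): C before Q ✓
(E, Q): E before Q ✓
(F, A): F before A ✓
(F, B): F before B ✓
(F, D): F before D ✓
(F, E): F before E ✓
(F, G): F before G ✓
(F, Q): F before Q ✓
(G, B): G before B ✓
(G, E): G before E ✓
(G, Q): G before Q ✓
(K, A): K before A ✓
(K, B): K before B ✓
(K, C): K before C ✓
(K, D): K before D ✓
(K, E): K before E ✓
(K, F): K before F ✓
(K, G): K before G ✓
(K, Q): K before Q ✓
(K, R): K before R ✓
... plus 30 further pairs not listed.
Count: 54.

54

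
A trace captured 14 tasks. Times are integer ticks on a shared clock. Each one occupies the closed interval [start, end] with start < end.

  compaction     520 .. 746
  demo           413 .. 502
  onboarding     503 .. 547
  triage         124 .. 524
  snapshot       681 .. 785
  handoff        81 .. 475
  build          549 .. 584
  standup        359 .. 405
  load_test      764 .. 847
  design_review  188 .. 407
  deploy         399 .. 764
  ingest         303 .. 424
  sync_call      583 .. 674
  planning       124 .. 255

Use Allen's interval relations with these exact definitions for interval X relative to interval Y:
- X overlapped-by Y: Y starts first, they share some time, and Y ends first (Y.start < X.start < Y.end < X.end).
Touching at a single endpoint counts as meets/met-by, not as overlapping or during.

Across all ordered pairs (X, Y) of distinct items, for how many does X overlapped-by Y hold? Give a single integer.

17

Checking all 182 ordered pairs for relation 'overlapped-by'; matching pairs in alphabetical order:
(compaction, onboarding): compaction overlapped-by onboarding ✓
(compaction, triage): compaction overlapped-by triage ✓
(demo, handoff): demo overlapped-by handoff ✓
(demo, ingest): demo overlapped-by ingest ✓
(deploy, design_review): deploy overlapped-by design_review ✓
(deploy, handoff): deploy overlapped-by handoff ✓
(deploy, ingest): deploy overlapped-by ingest ✓
(deploy, standup): deploy overlapped-by standup ✓
(deploy, triage): deploy overlapped-by triage ✓
(design_review, planning): design_review overlapped-by planning ✓
(ingest, design_review): ingest overlapped-by design_review ✓
(load_test, snapshot): load_test overlapped-by snapshot ✓
(onboarding, triage): onboarding overlapped-by triage ✓
(snapshot, compaction): snapshot overlapped-by compaction ✓
(snapshot, deploy): snapshot overlapped-by deploy ✓
(sync_call, build): sync_call overlapped-by build ✓
(triage, handoff): triage overlapped-by handoff ✓
Count: 17.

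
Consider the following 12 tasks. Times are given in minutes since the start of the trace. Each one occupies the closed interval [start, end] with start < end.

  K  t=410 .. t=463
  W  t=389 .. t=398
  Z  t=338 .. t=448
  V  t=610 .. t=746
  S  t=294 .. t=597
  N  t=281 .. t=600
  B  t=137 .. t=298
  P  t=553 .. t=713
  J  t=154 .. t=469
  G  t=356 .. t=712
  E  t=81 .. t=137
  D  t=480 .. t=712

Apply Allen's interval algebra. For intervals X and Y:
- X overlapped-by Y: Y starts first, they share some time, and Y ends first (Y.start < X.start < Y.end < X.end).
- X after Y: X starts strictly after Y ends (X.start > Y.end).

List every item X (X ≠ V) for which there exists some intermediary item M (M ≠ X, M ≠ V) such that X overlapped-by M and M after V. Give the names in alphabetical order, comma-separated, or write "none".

none

Target V = [t=610, t=746].
Intermediaries M with M after V: none.
Union: none.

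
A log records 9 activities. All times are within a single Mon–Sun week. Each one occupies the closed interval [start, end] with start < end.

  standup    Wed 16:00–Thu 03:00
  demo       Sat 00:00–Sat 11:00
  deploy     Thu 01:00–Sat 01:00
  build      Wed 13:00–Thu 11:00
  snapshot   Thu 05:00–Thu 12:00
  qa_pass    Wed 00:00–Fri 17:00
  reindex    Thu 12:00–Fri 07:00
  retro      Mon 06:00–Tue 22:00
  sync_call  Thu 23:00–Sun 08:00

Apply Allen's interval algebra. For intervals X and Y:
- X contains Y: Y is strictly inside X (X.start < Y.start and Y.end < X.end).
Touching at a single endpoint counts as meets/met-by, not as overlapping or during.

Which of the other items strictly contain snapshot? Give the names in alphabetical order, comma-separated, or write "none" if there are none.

deploy, qa_pass

Target snapshot = [Thu 05:00, Thu 12:00].
build [Wed 13:00, Thu 11:00] → overlaps → no.
demo [Sat 00:00, Sat 11:00] → after → no.
deploy [Thu 01:00, Sat 01:00] → contains → yes.
qa_pass [Wed 00:00, Fri 17:00] → contains → yes.
reindex [Thu 12:00, Fri 07:00] → met-by → no.
retro [Mon 06:00, Tue 22:00] → before → no.
standup [Wed 16:00, Thu 03:00] → before → no.
sync_call [Thu 23:00, Sun 08:00] → after → no.
Result: deploy, qa_pass.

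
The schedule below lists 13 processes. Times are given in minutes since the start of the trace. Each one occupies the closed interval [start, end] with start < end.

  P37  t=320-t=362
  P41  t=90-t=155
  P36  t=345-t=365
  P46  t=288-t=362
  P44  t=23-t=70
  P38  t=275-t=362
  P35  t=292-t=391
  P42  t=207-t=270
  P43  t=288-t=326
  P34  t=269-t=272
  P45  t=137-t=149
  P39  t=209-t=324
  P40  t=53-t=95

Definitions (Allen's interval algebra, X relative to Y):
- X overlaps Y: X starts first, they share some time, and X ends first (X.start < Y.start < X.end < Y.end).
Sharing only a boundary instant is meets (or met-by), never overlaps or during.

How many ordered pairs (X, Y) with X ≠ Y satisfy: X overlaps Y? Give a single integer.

16

Checking all 156 ordered pairs for relation 'overlaps'; matching pairs in alphabetical order:
(P37, P36): P37 overlaps P36 ✓
(P38, P35): P38 overlaps P35 ✓
(P38, P36): P38 overlaps P36 ✓
(P39, P35): P39 overlaps P35 ✓
(P39, P37): P39 overlaps P37 ✓
(P39, P38): P39 overlaps P38 ✓
(P39, P43): P39 overlaps P43 ✓
(P39, P46): P39 overlaps P46 ✓
(P40, P41): P40 overlaps P41 ✓
(P42, P34): P42 overlaps P34 ✓
(P42, P39): P42 overlaps P39 ✓
(P43, P35): P43 overlaps P35 ✓
(P43, P37): P43 overlaps P37 ✓
(P44, P40): P44 overlaps P40 ✓
(P46, P35): P46 overlaps P35 ✓
(P46, P36): P46 overlaps P36 ✓
Count: 16.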